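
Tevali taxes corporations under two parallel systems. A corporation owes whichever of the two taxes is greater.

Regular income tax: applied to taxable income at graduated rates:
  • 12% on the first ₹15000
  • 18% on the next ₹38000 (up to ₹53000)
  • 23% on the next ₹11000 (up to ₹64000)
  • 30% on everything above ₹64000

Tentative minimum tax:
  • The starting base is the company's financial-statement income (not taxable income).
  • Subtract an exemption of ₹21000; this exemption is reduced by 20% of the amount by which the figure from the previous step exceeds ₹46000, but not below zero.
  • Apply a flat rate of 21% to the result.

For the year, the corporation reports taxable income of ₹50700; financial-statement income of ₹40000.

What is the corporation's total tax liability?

Tentative minimum tax:
  Base (financial-statement income): ₹40000
  Exemption: ₹40000 ≤ ₹46000, so full ₹21000 applies
  Base: ₹40000 − ₹21000 = ₹19000
  ₹19000 × 21% = ₹3990

Regular income tax:
  ₹15000 × 12% = ₹1800
  ₹35700 × 18% = ₹6426
  → ₹8226

₹8226 > ₹3990, so the regular income tax governs.

₹8226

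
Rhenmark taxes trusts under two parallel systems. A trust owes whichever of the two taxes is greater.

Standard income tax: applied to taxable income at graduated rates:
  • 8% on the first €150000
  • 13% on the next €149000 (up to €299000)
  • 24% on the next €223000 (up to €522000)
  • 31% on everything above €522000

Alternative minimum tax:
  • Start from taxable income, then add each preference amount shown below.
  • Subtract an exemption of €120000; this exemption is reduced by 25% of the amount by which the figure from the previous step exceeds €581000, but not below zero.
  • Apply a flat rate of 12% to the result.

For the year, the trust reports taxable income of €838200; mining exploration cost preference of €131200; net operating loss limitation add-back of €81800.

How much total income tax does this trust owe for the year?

Alternative minimum tax:
  Adjusted income: €838200 + €131200 + €81800 = €1051200
  Exemption: €120000 − 25% × (€1051200 − €581000) = €120000 − €117550 = €2450
  Base: €1051200 − €2450 = €1048750
  €1048750 × 12% = €125850

Standard income tax:
  €150000 × 8% = €12000
  €149000 × 13% = €19370
  €223000 × 24% = €53520
  €316200 × 31% = €98022
  → €182912

€182912 > €125850, so the standard income tax governs.

€182912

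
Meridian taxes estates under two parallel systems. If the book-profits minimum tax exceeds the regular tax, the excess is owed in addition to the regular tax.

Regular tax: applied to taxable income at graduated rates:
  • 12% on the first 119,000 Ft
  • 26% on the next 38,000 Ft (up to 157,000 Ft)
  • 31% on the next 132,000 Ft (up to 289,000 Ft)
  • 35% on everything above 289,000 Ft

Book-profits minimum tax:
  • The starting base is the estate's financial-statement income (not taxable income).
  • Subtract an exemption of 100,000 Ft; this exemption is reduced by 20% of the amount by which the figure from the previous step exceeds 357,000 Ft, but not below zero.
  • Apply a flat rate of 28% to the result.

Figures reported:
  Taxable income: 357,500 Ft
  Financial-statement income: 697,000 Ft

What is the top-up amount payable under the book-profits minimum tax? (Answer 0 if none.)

Book-profits minimum tax:
  Base (financial-statement income): 697,000 Ft
  Exemption: 100,000 Ft − 20% × (697,000 Ft − 357,000 Ft) = 100,000 Ft − 68,000 Ft = 32,000 Ft
  Base: 697,000 Ft − 32,000 Ft = 665,000 Ft
  665,000 Ft × 28% = 186,200 Ft

Regular tax:
  119,000 Ft × 12% = 14,280 Ft
  38,000 Ft × 26% = 9,880 Ft
  132,000 Ft × 31% = 40,920 Ft
  68,500 Ft × 35% = 23,975 Ft
  → 89,055 Ft

Excess of book-profits minimum tax over regular tax: 186,200 Ft − 89,055 Ft = 97,145 Ft.

97,145 Ft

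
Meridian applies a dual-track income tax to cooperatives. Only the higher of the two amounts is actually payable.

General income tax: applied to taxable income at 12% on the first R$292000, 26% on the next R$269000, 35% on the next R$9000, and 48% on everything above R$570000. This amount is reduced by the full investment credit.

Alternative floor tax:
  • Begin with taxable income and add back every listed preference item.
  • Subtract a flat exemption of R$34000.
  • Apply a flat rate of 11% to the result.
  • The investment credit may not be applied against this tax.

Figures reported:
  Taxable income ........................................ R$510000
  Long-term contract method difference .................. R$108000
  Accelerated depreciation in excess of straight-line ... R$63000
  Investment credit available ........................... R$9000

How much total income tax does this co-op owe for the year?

Alternative floor tax:
  Adjusted income: R$510000 + R$108000 + R$63000 = R$681000
  Less exemption R$34000 → base R$647000
  R$647000 × 11% = R$71170

General income tax:
  R$292000 × 12% = R$35040
  R$218000 × 26% = R$56680
  → R$91720
  Less investment credit R$9000 → R$82720

R$82720 > R$71170, so the general income tax governs.

R$82720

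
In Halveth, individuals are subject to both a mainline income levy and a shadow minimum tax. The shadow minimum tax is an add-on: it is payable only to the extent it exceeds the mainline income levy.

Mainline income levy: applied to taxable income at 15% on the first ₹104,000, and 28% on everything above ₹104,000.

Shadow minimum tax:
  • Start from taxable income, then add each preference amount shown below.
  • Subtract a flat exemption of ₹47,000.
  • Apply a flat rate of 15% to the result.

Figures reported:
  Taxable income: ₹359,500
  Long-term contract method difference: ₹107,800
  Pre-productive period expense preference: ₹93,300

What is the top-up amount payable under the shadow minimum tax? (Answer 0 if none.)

₹0

Mainline income levy:
  ₹104,000 × 15% = ₹15,600
  ₹255,500 × 28% = ₹71,540
  → ₹87,140

Shadow minimum tax:
  Adjusted income: ₹359,500 + ₹107,800 + ₹93,300 = ₹560,600
  Less exemption ₹47,000 → base ₹513,600
  ₹513,600 × 15% = ₹77,040

₹77,040 ≤ ₹87,140, so no add-on is due.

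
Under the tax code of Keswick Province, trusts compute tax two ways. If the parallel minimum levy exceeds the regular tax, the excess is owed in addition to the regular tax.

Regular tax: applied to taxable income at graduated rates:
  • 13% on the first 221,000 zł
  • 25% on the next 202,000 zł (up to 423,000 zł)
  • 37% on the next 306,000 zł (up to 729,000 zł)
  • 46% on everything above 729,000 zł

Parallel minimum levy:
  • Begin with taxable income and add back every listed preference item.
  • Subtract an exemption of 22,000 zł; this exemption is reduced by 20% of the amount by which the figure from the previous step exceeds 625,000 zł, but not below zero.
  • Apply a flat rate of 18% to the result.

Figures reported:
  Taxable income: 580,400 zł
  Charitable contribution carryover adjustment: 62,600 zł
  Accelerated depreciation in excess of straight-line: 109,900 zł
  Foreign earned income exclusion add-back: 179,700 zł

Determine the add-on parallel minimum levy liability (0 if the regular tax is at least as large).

30,400 zł

Parallel minimum levy:
  Adjusted income: 580,400 zł + 62,600 zł + 109,900 zł + 179,700 zł = 932,600 zł
  Exemption: 20% × (932,600 zł − 625,000 zł) = 61,520 zł ≥ 22,000 zł, so the exemption is fully phased out
  Base: 932,600 zł − 0 zł = 932,600 zł
  932,600 zł × 18% = 167,868 zł

Regular tax:
  221,000 zł × 13% = 28,730 zł
  202,000 zł × 25% = 50,500 zł
  157,400 zł × 37% = 58,238 zł
  → 137,468 zł

Excess of parallel minimum levy over regular tax: 167,868 zł − 137,468 zł = 30,400 zł.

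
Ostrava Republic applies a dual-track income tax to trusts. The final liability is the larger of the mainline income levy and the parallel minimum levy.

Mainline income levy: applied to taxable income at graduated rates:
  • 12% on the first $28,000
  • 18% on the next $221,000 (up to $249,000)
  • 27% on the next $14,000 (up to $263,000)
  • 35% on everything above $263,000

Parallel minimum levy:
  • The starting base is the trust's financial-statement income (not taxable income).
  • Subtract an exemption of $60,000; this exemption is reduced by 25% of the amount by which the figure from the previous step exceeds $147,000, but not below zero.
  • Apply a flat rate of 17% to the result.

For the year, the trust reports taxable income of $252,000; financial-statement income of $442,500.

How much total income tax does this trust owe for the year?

Mainline income levy:
  $28,000 × 12% = $3,360
  $221,000 × 18% = $39,780
  $3,000 × 27% = $810
  → $43,950

Parallel minimum levy:
  Base (financial-statement income): $442,500
  Exemption: 25% × ($442,500 − $147,000) = $73,875 ≥ $60,000, so the exemption is fully phased out
  Base: $442,500 − $0 = $442,500
  $442,500 × 17% = $75,225

$75,225 > $43,950, so the parallel minimum levy is the binding amount.

$75,225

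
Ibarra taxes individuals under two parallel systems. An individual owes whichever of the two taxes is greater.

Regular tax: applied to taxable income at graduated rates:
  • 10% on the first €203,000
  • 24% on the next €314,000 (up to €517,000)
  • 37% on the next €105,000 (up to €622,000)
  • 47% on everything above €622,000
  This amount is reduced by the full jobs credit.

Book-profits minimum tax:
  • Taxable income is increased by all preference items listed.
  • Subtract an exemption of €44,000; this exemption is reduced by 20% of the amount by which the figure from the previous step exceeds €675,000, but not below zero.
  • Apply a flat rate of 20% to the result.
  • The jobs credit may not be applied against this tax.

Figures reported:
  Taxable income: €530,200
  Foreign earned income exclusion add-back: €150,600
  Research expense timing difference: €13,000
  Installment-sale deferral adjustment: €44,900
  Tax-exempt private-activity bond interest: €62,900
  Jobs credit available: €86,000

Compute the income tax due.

€156,584

Regular tax:
  €203,000 × 10% = €20,300
  €314,000 × 24% = €75,360
  €13,200 × 37% = €4,884
  → €100,544
  Less jobs credit €86,000 → €14,544

Book-profits minimum tax:
  Adjusted income: €530,200 + €150,600 + €13,000 + €44,900 + €62,900 = €801,600
  Exemption: €44,000 − 20% × (€801,600 − €675,000) = €44,000 − €25,320 = €18,680
  Base: €801,600 − €18,680 = €782,920
  €782,920 × 20% = €156,584

€156,584 > €14,544, so the book-profits minimum tax is the binding amount.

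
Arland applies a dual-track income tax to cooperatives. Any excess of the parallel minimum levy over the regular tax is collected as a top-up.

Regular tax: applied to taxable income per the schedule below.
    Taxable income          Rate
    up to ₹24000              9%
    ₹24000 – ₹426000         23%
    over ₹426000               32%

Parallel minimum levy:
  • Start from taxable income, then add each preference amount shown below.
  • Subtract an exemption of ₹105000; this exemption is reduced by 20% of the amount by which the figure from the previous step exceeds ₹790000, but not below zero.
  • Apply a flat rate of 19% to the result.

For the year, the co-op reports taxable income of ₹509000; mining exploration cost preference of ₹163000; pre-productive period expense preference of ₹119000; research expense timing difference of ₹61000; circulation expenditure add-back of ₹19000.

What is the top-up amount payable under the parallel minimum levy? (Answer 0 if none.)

Regular tax:
  ₹24000 × 9% = ₹2160
  ₹402000 × 23% = ₹92460
  ₹83000 × 32% = ₹26560
  → ₹121180

Parallel minimum levy:
  Adjusted income: ₹509000 + ₹163000 + ₹119000 + ₹61000 + ₹19000 = ₹871000
  Exemption: ₹105000 − 20% × (₹871000 − ₹790000) = ₹105000 − ₹16200 = ₹88800
  Base: ₹871000 − ₹88800 = ₹782200
  ₹782200 × 19% = ₹148618

Excess of parallel minimum levy over regular tax: ₹148618 − ₹121180 = ₹27438.

₹27438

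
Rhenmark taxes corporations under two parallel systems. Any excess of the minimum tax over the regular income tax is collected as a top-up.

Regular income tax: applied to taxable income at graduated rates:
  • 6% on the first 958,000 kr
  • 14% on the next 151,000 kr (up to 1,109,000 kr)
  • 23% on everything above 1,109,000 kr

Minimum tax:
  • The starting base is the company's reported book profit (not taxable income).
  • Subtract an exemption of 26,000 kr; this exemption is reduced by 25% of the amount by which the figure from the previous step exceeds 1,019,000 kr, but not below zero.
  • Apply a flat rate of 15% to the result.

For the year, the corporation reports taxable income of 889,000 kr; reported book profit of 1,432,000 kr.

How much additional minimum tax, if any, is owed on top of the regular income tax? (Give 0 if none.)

Minimum tax:
  Base (reported book profit): 1,432,000 kr
  Exemption: 25% × (1,432,000 kr − 1,019,000 kr) = 103,250 kr ≥ 26,000 kr, so the exemption is fully phased out
  Base: 1,432,000 kr − 0 kr = 1,432,000 kr
  1,432,000 kr × 15% = 214,800 kr

Regular income tax:
  889,000 kr × 6% = 53,340 kr

Excess of minimum tax over regular income tax: 214,800 kr − 53,340 kr = 161,460 kr.

161,460 kr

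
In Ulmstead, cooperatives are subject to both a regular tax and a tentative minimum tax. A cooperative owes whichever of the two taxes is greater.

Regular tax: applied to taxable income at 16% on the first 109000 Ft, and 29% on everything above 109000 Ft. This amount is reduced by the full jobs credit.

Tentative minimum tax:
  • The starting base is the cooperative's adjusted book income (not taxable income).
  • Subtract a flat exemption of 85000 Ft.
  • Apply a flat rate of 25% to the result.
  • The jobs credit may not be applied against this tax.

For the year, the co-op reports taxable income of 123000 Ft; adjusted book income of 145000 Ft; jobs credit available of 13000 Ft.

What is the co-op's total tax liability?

15000 Ft

Tentative minimum tax:
  Base (adjusted book income): 145000 Ft
  Less exemption 85000 Ft → base 60000 Ft
  60000 Ft × 25% = 15000 Ft

Regular tax:
  109000 Ft × 16% = 17440 Ft
  14000 Ft × 29% = 4060 Ft
  → 21500 Ft
  Less jobs credit 13000 Ft → 8500 Ft

15000 Ft > 8500 Ft, so the tentative minimum tax is the binding amount.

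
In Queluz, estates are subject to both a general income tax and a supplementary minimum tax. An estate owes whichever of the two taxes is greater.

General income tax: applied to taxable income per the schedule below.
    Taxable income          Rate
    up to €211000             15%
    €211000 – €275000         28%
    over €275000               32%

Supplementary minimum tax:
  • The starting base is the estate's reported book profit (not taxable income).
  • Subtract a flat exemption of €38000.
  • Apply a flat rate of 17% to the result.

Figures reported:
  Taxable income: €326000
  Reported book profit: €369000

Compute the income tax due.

€65890

General income tax:
  €211000 × 15% = €31650
  €64000 × 28% = €17920
  €51000 × 32% = €16320
  → €65890

Supplementary minimum tax:
  Base (reported book profit): €369000
  Less exemption €38000 → base €331000
  €331000 × 17% = €56270

€65890 > €56270, so the general income tax governs.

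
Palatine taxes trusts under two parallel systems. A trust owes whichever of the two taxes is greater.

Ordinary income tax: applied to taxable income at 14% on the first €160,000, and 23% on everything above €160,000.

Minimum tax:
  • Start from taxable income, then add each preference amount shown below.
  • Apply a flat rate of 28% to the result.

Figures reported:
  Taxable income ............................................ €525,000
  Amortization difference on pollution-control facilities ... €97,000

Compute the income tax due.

€174,160

Ordinary income tax:
  €160,000 × 14% = €22,400
  €365,000 × 23% = €83,950
  → €106,350

Minimum tax:
  Adjusted income: €525,000 + €97,000 = €622,000
  €622,000 × 28% = €174,160

€174,160 > €106,350, so the minimum tax is the binding amount.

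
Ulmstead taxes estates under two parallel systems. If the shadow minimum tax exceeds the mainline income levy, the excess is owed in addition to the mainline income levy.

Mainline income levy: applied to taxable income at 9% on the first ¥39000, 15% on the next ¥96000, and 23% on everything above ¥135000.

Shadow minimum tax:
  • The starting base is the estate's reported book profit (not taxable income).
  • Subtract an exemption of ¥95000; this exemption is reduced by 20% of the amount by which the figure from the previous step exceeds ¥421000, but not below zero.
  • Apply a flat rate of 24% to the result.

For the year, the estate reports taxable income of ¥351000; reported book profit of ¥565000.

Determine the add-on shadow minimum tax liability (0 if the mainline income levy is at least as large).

¥52122

Mainline income levy:
  ¥39000 × 9% = ¥3510
  ¥96000 × 15% = ¥14400
  ¥216000 × 23% = ¥49680
  → ¥67590

Shadow minimum tax:
  Base (reported book profit): ¥565000
  Exemption: ¥95000 − 20% × (¥565000 − ¥421000) = ¥95000 − ¥28800 = ¥66200
  Base: ¥565000 − ¥66200 = ¥498800
  ¥498800 × 24% = ¥119712

Excess of shadow minimum tax over mainline income levy: ¥119712 − ¥67590 = ¥52122.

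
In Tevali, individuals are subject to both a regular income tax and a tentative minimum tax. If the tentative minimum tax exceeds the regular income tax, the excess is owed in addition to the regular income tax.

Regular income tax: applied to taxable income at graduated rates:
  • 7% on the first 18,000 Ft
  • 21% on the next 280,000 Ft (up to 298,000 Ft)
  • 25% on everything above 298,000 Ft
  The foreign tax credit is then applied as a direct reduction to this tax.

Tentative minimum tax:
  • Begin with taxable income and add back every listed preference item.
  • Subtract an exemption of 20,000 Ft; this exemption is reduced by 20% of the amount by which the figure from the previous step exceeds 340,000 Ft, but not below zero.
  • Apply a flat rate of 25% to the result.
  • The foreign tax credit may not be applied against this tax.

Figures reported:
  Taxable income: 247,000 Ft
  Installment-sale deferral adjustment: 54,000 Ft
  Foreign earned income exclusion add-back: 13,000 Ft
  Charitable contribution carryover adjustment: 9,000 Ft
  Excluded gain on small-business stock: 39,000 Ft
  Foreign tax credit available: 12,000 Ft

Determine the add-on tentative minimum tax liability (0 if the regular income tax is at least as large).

49,250 Ft

Regular income tax:
  18,000 Ft × 7% = 1,260 Ft
  229,000 Ft × 21% = 48,090 Ft
  → 49,350 Ft
  Less foreign tax credit 12,000 Ft → 37,350 Ft

Tentative minimum tax:
  Adjusted income: 247,000 Ft + 54,000 Ft + 13,000 Ft + 9,000 Ft + 39,000 Ft = 362,000 Ft
  Exemption: 20,000 Ft − 20% × (362,000 Ft − 340,000 Ft) = 20,000 Ft − 4,400 Ft = 15,600 Ft
  Base: 362,000 Ft − 15,600 Ft = 346,400 Ft
  346,400 Ft × 25% = 86,600 Ft

Excess of tentative minimum tax over regular income tax: 86,600 Ft − 37,350 Ft = 49,250 Ft.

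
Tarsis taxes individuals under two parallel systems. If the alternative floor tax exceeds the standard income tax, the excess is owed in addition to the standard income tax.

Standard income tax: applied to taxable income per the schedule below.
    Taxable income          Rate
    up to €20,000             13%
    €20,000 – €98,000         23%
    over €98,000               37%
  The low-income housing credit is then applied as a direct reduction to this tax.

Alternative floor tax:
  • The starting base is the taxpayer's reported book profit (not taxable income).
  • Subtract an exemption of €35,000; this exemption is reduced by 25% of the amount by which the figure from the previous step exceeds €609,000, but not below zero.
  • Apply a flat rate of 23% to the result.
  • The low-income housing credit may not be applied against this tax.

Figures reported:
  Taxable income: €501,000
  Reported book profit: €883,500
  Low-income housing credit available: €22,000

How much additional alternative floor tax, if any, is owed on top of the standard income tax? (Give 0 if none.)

€55,555

Alternative floor tax:
  Base (reported book profit): €883,500
  Exemption: 25% × (€883,500 − €609,000) = €68,625 ≥ €35,000, so the exemption is fully phased out
  Base: €883,500 − €0 = €883,500
  €883,500 × 23% = €203,205

Standard income tax:
  €20,000 × 13% = €2,600
  €78,000 × 23% = €17,940
  €403,000 × 37% = €149,110
  → €169,650
  Less low-income housing credit €22,000 → €147,650

Excess of alternative floor tax over standard income tax: €203,205 − €147,650 = €55,555.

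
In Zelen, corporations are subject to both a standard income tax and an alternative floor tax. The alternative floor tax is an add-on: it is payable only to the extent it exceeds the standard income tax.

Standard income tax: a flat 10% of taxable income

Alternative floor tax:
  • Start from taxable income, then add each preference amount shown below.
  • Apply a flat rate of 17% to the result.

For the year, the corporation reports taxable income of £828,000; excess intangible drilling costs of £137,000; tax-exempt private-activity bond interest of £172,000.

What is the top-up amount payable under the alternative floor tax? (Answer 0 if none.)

£110,490

Alternative floor tax:
  Adjusted income: £828,000 + £137,000 + £172,000 = £1,137,000
  £1,137,000 × 17% = £193,290

Standard income tax:
  £828,000 × 10% = £82,800

Excess of alternative floor tax over standard income tax: £193,290 − £82,800 = £110,490.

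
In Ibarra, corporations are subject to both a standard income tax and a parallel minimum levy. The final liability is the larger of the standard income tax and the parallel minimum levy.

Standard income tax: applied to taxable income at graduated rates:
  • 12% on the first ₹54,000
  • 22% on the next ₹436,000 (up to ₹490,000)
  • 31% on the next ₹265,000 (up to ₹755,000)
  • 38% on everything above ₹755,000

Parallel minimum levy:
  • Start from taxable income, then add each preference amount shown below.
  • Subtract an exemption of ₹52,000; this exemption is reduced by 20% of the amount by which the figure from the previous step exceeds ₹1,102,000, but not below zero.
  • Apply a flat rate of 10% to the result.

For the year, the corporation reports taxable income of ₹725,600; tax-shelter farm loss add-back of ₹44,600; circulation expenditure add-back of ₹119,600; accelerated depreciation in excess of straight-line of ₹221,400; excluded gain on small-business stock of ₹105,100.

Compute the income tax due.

₹175,436

Parallel minimum levy:
  Adjusted income: ₹725,600 + ₹44,600 + ₹119,600 + ₹221,400 + ₹105,100 = ₹1,216,300
  Exemption: ₹52,000 − 20% × (₹1,216,300 − ₹1,102,000) = ₹52,000 − ₹22,860 = ₹29,140
  Base: ₹1,216,300 − ₹29,140 = ₹1,187,160
  ₹1,187,160 × 10% = ₹118,716

Standard income tax:
  ₹54,000 × 12% = ₹6,480
  ₹436,000 × 22% = ₹95,920
  ₹235,600 × 31% = ₹73,036
  → ₹175,436

₹175,436 > ₹118,716, so the standard income tax governs.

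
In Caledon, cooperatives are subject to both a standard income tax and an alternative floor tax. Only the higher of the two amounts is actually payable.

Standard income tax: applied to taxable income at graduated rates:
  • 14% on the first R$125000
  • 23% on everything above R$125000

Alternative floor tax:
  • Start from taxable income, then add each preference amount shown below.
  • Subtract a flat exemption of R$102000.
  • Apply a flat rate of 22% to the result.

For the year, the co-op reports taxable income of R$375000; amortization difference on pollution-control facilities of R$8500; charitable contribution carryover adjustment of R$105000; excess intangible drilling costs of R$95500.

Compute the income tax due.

R$106040

Alternative floor tax:
  Adjusted income: R$375000 + R$8500 + R$105000 + R$95500 = R$584000
  Less exemption R$102000 → base R$482000
  R$482000 × 22% = R$106040

Standard income tax:
  R$125000 × 14% = R$17500
  R$250000 × 23% = R$57500
  → R$75000

R$106040 > R$75000, so the alternative floor tax is the binding amount.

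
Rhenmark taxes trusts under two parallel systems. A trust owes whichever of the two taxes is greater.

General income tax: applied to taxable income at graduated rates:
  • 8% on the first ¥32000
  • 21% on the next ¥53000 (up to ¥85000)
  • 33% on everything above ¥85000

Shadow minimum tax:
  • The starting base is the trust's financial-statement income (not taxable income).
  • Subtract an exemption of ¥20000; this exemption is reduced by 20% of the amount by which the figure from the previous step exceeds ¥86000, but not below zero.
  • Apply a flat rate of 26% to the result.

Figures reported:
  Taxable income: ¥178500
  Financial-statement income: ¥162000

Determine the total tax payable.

¥44545

Shadow minimum tax:
  Base (financial-statement income): ¥162000
  Exemption: ¥20000 − 20% × (¥162000 − ¥86000) = ¥20000 − ¥15200 = ¥4800
  Base: ¥162000 − ¥4800 = ¥157200
  ¥157200 × 26% = ¥40872

General income tax:
  ¥32000 × 8% = ¥2560
  ¥53000 × 21% = ¥11130
  ¥93500 × 33% = ¥30855
  → ¥44545

¥44545 > ¥40872, so the general income tax governs.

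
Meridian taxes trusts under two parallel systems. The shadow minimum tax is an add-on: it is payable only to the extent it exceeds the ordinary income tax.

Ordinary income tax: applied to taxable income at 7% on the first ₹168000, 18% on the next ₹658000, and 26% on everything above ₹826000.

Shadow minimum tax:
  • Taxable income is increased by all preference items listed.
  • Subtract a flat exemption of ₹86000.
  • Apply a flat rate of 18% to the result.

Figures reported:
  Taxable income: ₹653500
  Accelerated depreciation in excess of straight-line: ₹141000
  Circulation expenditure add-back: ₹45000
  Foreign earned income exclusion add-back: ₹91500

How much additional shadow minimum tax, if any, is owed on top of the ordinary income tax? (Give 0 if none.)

Shadow minimum tax:
  Adjusted income: ₹653500 + ₹141000 + ₹45000 + ₹91500 = ₹931000
  Less exemption ₹86000 → base ₹845000
  ₹845000 × 18% = ₹152100

Ordinary income tax:
  ₹168000 × 7% = ₹11760
  ₹485500 × 18% = ₹87390
  → ₹99150

Excess of shadow minimum tax over ordinary income tax: ₹152100 − ₹99150 = ₹52950.

₹52950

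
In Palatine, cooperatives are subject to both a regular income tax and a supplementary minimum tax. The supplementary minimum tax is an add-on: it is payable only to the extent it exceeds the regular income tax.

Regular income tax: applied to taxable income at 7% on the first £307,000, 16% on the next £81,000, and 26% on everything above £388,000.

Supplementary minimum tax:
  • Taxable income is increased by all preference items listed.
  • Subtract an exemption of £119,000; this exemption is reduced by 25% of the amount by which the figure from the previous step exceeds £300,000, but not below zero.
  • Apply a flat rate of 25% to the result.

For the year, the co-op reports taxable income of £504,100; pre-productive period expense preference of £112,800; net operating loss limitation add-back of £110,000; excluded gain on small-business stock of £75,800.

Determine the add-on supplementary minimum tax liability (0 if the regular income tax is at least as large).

Supplementary minimum tax:
  Adjusted income: £504,100 + £112,800 + £110,000 + £75,800 = £802,700
  Exemption: 25% × (£802,700 − £300,000) = £125,675 ≥ £119,000, so the exemption is fully phased out
  Base: £802,700 − £0 = £802,700
  £802,700 × 25% = £200,675

Regular income tax:
  £307,000 × 7% = £21,490
  £81,000 × 16% = £12,960
  £116,100 × 26% = £30,186
  → £64,636

Excess of supplementary minimum tax over regular income tax: £200,675 − £64,636 = £136,039.

£136,039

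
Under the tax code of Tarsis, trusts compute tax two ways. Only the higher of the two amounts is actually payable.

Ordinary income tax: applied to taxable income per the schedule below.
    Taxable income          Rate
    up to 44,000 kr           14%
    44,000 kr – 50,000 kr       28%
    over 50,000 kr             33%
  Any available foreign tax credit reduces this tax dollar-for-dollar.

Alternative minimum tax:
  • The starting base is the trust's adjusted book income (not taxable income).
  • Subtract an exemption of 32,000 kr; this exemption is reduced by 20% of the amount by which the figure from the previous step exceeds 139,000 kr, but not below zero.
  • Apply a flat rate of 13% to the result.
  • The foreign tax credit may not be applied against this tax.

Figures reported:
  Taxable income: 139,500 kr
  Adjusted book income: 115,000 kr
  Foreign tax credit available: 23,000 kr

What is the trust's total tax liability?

14,375 kr

Ordinary income tax:
  44,000 kr × 14% = 6,160 kr
  6,000 kr × 28% = 1,680 kr
  89,500 kr × 33% = 29,535 kr
  → 37,375 kr
  Less foreign tax credit 23,000 kr → 14,375 kr

Alternative minimum tax:
  Base (adjusted book income): 115,000 kr
  Exemption: 115,000 kr ≤ 139,000 kr, so full 32,000 kr applies
  Base: 115,000 kr − 32,000 kr = 83,000 kr
  83,000 kr × 13% = 10,790 kr

14,375 kr > 10,790 kr, so the ordinary income tax governs.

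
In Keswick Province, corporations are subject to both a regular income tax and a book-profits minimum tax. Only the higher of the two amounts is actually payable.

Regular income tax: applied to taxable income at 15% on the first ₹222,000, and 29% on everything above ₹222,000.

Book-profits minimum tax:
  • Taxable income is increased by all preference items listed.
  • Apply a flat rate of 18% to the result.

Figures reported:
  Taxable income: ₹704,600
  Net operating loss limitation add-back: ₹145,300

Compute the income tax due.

Book-profits minimum tax:
  Adjusted income: ₹704,600 + ₹145,300 = ₹849,900
  ₹849,900 × 18% = ₹152,982

Regular income tax:
  ₹222,000 × 15% = ₹33,300
  ₹482,600 × 29% = ₹139,954
  → ₹173,254

₹173,254 > ₹152,982, so the regular income tax governs.

₹173,254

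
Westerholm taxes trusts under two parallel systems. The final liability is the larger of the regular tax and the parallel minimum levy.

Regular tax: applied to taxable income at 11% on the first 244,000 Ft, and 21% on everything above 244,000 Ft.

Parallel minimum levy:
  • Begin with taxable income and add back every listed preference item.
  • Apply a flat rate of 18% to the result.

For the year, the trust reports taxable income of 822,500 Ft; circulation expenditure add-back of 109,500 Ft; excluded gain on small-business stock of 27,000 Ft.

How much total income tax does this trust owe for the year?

172,620 Ft

Parallel minimum levy:
  Adjusted income: 822,500 Ft + 109,500 Ft + 27,000 Ft = 959,000 Ft
  959,000 Ft × 18% = 172,620 Ft

Regular tax:
  244,000 Ft × 11% = 26,840 Ft
  578,500 Ft × 21% = 121,485 Ft
  → 148,325 Ft

172,620 Ft > 148,325 Ft, so the parallel minimum levy is the binding amount.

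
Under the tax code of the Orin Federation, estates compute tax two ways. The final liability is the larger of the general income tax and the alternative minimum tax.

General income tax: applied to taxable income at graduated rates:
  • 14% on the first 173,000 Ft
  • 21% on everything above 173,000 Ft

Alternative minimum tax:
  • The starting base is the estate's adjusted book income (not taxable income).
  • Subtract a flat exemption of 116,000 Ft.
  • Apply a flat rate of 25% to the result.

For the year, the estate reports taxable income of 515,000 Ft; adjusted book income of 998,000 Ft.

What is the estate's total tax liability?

General income tax:
  173,000 Ft × 14% = 24,220 Ft
  342,000 Ft × 21% = 71,820 Ft
  → 96,040 Ft

Alternative minimum tax:
  Base (adjusted book income): 998,000 Ft
  Less exemption 116,000 Ft → base 882,000 Ft
  882,000 Ft × 25% = 220,500 Ft

220,500 Ft > 96,040 Ft, so the alternative minimum tax is the binding amount.

220,500 Ft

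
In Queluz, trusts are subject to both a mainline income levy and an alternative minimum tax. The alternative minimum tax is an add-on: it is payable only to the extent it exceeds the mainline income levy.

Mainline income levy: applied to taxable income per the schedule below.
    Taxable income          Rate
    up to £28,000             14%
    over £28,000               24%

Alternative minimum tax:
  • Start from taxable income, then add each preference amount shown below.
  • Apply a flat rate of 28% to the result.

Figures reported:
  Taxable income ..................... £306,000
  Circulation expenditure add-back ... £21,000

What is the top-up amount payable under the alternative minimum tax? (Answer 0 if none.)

Mainline income levy:
  £28,000 × 14% = £3,920
  £278,000 × 24% = £66,720
  → £70,640

Alternative minimum tax:
  Adjusted income: £306,000 + £21,000 = £327,000
  £327,000 × 28% = £91,560

Excess of alternative minimum tax over mainline income levy: £91,560 − £70,640 = £20,920.

£20,920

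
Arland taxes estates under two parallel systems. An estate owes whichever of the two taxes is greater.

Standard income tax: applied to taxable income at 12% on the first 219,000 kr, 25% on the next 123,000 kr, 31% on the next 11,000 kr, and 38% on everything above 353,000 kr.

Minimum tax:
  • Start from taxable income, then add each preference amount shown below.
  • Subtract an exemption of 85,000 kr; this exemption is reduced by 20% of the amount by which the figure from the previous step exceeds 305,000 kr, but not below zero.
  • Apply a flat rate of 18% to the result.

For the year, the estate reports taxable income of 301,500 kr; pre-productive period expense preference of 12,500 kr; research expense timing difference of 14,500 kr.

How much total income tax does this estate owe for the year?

Minimum tax:
  Adjusted income: 301,500 kr + 12,500 kr + 14,500 kr = 328,500 kr
  Exemption: 85,000 kr − 20% × (328,500 kr − 305,000 kr) = 85,000 kr − 4,700 kr = 80,300 kr
  Base: 328,500 kr − 80,300 kr = 248,200 kr
  248,200 kr × 18% = 44,676 kr

Standard income tax:
  219,000 kr × 12% = 26,280 kr
  82,500 kr × 25% = 20,625 kr
  → 46,905 kr

46,905 kr > 44,676 kr, so the standard income tax governs.

46,905 kr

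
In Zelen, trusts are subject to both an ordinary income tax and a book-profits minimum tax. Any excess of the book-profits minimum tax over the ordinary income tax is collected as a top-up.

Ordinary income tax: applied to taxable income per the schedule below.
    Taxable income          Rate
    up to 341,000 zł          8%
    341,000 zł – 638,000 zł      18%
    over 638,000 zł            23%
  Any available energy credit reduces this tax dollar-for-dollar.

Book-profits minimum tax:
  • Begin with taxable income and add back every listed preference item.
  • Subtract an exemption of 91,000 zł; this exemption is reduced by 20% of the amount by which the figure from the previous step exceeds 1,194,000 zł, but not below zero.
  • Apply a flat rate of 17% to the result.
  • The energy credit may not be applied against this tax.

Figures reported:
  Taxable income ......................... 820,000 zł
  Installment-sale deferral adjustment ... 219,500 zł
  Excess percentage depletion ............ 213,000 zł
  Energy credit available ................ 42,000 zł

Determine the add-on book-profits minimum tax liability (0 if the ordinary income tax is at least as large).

Book-profits minimum tax:
  Adjusted income: 820,000 zł + 219,500 zł + 213,000 zł = 1,252,500 zł
  Exemption: 91,000 zł − 20% × (1,252,500 zł − 1,194,000 zł) = 91,000 zł − 11,700 zł = 79,300 zł
  Base: 1,252,500 zł − 79,300 zł = 1,173,200 zł
  1,173,200 zł × 17% = 199,444 zł

Ordinary income tax:
  341,000 zł × 8% = 27,280 zł
  297,000 zł × 18% = 53,460 zł
  182,000 zł × 23% = 41,860 zł
  → 122,600 zł
  Less energy credit 42,000 zł → 80,600 zł

Excess of book-profits minimum tax over ordinary income tax: 199,444 zł − 80,600 zł = 118,844 zł.

118,844 zł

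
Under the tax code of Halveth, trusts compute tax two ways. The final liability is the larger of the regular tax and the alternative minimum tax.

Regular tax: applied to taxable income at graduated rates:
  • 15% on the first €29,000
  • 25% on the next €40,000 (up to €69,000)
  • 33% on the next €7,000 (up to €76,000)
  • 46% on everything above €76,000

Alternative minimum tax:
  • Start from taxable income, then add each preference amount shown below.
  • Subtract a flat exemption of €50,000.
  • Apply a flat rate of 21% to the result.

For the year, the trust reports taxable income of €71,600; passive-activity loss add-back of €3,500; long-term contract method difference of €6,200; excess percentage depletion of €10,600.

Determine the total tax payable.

Regular tax:
  €29,000 × 15% = €4,350
  €40,000 × 25% = €10,000
  €2,600 × 33% = €858
  → €15,208

Alternative minimum tax:
  Adjusted income: €71,600 + €3,500 + €6,200 + €10,600 = €91,900
  Less exemption €50,000 → base €41,900
  €41,900 × 21% = €8,799

€15,208 > €8,799, so the regular tax governs.

€15,208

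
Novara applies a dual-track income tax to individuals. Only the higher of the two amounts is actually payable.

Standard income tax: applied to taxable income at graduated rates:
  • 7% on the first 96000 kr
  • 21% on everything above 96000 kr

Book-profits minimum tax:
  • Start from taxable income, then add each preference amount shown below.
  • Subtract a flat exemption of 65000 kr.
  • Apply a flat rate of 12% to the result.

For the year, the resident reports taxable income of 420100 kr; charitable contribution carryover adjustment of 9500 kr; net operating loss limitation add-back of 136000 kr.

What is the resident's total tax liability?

Standard income tax:
  96000 kr × 7% = 6720 kr
  324100 kr × 21% = 68061 kr
  → 74781 kr

Book-profits minimum tax:
  Adjusted income: 420100 kr + 9500 kr + 136000 kr = 565600 kr
  Less exemption 65000 kr → base 500600 kr
  500600 kr × 12% = 60072 kr

74781 kr > 60072 kr, so the standard income tax governs.

74781 kr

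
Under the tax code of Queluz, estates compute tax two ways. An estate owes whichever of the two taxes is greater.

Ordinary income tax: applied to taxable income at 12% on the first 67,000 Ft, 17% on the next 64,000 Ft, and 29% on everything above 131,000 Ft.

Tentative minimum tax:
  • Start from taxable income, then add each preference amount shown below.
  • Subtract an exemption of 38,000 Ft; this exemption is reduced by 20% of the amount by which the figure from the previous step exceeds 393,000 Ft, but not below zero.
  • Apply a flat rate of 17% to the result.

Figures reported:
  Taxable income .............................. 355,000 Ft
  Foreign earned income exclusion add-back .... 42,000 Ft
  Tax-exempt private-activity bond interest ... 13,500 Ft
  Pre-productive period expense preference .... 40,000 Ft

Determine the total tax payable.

83,880 Ft

Ordinary income tax:
  67,000 Ft × 12% = 8,040 Ft
  64,000 Ft × 17% = 10,880 Ft
  224,000 Ft × 29% = 64,960 Ft
  → 83,880 Ft

Tentative minimum tax:
  Adjusted income: 355,000 Ft + 42,000 Ft + 13,500 Ft + 40,000 Ft = 450,500 Ft
  Exemption: 38,000 Ft − 20% × (450,500 Ft − 393,000 Ft) = 38,000 Ft − 11,500 Ft = 26,500 Ft
  Base: 450,500 Ft − 26,500 Ft = 424,000 Ft
  424,000 Ft × 17% = 72,080 Ft

83,880 Ft > 72,080 Ft, so the ordinary income tax governs.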